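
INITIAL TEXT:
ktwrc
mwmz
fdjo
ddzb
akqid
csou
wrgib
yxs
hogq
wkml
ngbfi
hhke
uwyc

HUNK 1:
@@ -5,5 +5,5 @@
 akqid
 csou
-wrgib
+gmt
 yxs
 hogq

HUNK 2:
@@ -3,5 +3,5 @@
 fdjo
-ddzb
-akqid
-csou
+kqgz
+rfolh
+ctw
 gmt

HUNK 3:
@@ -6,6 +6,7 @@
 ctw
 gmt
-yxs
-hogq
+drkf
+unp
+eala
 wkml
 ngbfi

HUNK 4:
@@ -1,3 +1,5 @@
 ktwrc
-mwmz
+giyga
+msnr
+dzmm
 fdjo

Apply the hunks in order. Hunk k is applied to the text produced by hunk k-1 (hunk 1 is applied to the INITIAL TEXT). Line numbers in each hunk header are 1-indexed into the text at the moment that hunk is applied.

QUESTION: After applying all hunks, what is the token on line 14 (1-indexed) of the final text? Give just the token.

Answer: ngbfi

Derivation:
Hunk 1: at line 5 remove [wrgib] add [gmt] -> 13 lines: ktwrc mwmz fdjo ddzb akqid csou gmt yxs hogq wkml ngbfi hhke uwyc
Hunk 2: at line 3 remove [ddzb,akqid,csou] add [kqgz,rfolh,ctw] -> 13 lines: ktwrc mwmz fdjo kqgz rfolh ctw gmt yxs hogq wkml ngbfi hhke uwyc
Hunk 3: at line 6 remove [yxs,hogq] add [drkf,unp,eala] -> 14 lines: ktwrc mwmz fdjo kqgz rfolh ctw gmt drkf unp eala wkml ngbfi hhke uwyc
Hunk 4: at line 1 remove [mwmz] add [giyga,msnr,dzmm] -> 16 lines: ktwrc giyga msnr dzmm fdjo kqgz rfolh ctw gmt drkf unp eala wkml ngbfi hhke uwyc
Final line 14: ngbfi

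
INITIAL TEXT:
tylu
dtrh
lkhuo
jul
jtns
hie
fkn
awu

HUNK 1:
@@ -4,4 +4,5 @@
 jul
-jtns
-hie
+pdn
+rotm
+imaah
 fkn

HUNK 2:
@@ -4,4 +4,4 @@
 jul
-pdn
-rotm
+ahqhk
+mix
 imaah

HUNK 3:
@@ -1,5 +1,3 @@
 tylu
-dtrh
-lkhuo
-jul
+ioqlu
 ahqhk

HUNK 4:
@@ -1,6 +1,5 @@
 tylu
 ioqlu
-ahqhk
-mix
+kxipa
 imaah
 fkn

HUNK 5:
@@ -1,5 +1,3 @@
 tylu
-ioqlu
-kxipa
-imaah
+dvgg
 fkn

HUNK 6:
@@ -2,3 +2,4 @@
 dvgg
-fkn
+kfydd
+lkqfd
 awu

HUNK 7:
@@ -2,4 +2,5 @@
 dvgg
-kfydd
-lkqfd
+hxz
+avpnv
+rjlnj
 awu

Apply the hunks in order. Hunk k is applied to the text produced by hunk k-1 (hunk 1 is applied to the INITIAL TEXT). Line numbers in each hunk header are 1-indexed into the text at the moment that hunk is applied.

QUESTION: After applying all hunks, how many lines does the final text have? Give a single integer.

Hunk 1: at line 4 remove [jtns,hie] add [pdn,rotm,imaah] -> 9 lines: tylu dtrh lkhuo jul pdn rotm imaah fkn awu
Hunk 2: at line 4 remove [pdn,rotm] add [ahqhk,mix] -> 9 lines: tylu dtrh lkhuo jul ahqhk mix imaah fkn awu
Hunk 3: at line 1 remove [dtrh,lkhuo,jul] add [ioqlu] -> 7 lines: tylu ioqlu ahqhk mix imaah fkn awu
Hunk 4: at line 1 remove [ahqhk,mix] add [kxipa] -> 6 lines: tylu ioqlu kxipa imaah fkn awu
Hunk 5: at line 1 remove [ioqlu,kxipa,imaah] add [dvgg] -> 4 lines: tylu dvgg fkn awu
Hunk 6: at line 2 remove [fkn] add [kfydd,lkqfd] -> 5 lines: tylu dvgg kfydd lkqfd awu
Hunk 7: at line 2 remove [kfydd,lkqfd] add [hxz,avpnv,rjlnj] -> 6 lines: tylu dvgg hxz avpnv rjlnj awu
Final line count: 6

Answer: 6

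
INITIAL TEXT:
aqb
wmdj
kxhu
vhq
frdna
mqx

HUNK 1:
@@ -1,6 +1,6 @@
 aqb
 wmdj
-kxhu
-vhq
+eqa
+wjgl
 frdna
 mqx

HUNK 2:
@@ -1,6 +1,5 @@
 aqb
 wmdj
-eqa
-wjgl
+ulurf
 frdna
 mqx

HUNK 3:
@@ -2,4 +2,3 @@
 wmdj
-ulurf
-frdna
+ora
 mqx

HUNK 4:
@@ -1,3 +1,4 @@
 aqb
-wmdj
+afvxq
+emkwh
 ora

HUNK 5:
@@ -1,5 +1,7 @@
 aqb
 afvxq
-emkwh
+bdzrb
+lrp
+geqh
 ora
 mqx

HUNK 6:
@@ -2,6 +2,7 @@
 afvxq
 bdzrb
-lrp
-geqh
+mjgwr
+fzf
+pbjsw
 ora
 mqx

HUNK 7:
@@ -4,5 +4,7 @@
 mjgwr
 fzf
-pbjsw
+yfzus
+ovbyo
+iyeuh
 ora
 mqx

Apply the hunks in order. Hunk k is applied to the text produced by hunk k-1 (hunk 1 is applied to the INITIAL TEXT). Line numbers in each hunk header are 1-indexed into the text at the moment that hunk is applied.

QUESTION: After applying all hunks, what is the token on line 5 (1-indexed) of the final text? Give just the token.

Answer: fzf

Derivation:
Hunk 1: at line 1 remove [kxhu,vhq] add [eqa,wjgl] -> 6 lines: aqb wmdj eqa wjgl frdna mqx
Hunk 2: at line 1 remove [eqa,wjgl] add [ulurf] -> 5 lines: aqb wmdj ulurf frdna mqx
Hunk 3: at line 2 remove [ulurf,frdna] add [ora] -> 4 lines: aqb wmdj ora mqx
Hunk 4: at line 1 remove [wmdj] add [afvxq,emkwh] -> 5 lines: aqb afvxq emkwh ora mqx
Hunk 5: at line 1 remove [emkwh] add [bdzrb,lrp,geqh] -> 7 lines: aqb afvxq bdzrb lrp geqh ora mqx
Hunk 6: at line 2 remove [lrp,geqh] add [mjgwr,fzf,pbjsw] -> 8 lines: aqb afvxq bdzrb mjgwr fzf pbjsw ora mqx
Hunk 7: at line 4 remove [pbjsw] add [yfzus,ovbyo,iyeuh] -> 10 lines: aqb afvxq bdzrb mjgwr fzf yfzus ovbyo iyeuh ora mqx
Final line 5: fzf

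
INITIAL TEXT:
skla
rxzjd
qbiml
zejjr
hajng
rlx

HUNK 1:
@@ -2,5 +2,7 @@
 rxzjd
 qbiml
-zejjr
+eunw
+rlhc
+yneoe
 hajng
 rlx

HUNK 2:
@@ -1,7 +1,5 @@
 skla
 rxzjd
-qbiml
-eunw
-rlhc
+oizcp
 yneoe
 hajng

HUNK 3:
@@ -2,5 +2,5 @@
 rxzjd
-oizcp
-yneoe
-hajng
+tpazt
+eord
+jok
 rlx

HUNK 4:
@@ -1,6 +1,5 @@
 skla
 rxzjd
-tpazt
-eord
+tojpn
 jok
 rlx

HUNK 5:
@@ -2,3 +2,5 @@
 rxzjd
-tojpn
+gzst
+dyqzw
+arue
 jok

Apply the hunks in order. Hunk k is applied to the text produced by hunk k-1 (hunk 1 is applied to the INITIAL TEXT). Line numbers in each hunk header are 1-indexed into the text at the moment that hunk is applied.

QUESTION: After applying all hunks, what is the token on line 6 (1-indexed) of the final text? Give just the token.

Hunk 1: at line 2 remove [zejjr] add [eunw,rlhc,yneoe] -> 8 lines: skla rxzjd qbiml eunw rlhc yneoe hajng rlx
Hunk 2: at line 1 remove [qbiml,eunw,rlhc] add [oizcp] -> 6 lines: skla rxzjd oizcp yneoe hajng rlx
Hunk 3: at line 2 remove [oizcp,yneoe,hajng] add [tpazt,eord,jok] -> 6 lines: skla rxzjd tpazt eord jok rlx
Hunk 4: at line 1 remove [tpazt,eord] add [tojpn] -> 5 lines: skla rxzjd tojpn jok rlx
Hunk 5: at line 2 remove [tojpn] add [gzst,dyqzw,arue] -> 7 lines: skla rxzjd gzst dyqzw arue jok rlx
Final line 6: jok

Answer: jok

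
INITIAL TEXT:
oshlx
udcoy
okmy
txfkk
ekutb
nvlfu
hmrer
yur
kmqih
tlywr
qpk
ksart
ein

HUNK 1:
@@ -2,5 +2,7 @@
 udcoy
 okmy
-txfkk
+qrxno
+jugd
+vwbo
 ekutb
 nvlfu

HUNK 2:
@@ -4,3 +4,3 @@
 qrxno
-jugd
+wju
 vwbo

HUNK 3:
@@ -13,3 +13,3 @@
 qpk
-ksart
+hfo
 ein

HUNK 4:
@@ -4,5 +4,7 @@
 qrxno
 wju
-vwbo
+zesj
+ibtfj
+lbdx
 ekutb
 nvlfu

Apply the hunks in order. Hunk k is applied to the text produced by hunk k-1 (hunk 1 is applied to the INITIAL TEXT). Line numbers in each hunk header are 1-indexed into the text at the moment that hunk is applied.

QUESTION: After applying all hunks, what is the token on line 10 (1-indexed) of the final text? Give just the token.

Hunk 1: at line 2 remove [txfkk] add [qrxno,jugd,vwbo] -> 15 lines: oshlx udcoy okmy qrxno jugd vwbo ekutb nvlfu hmrer yur kmqih tlywr qpk ksart ein
Hunk 2: at line 4 remove [jugd] add [wju] -> 15 lines: oshlx udcoy okmy qrxno wju vwbo ekutb nvlfu hmrer yur kmqih tlywr qpk ksart ein
Hunk 3: at line 13 remove [ksart] add [hfo] -> 15 lines: oshlx udcoy okmy qrxno wju vwbo ekutb nvlfu hmrer yur kmqih tlywr qpk hfo ein
Hunk 4: at line 4 remove [vwbo] add [zesj,ibtfj,lbdx] -> 17 lines: oshlx udcoy okmy qrxno wju zesj ibtfj lbdx ekutb nvlfu hmrer yur kmqih tlywr qpk hfo ein
Final line 10: nvlfu

Answer: nvlfu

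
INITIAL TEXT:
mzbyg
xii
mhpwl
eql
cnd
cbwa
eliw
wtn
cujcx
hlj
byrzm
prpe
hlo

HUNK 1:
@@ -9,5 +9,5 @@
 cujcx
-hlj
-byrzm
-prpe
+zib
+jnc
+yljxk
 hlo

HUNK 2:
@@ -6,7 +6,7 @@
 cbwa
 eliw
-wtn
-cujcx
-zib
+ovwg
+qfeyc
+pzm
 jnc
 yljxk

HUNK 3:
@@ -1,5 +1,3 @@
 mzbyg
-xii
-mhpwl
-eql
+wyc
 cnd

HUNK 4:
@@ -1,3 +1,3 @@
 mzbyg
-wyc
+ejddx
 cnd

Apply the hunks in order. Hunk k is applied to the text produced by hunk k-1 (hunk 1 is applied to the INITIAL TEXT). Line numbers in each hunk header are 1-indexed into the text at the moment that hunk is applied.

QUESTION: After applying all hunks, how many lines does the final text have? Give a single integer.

Answer: 11

Derivation:
Hunk 1: at line 9 remove [hlj,byrzm,prpe] add [zib,jnc,yljxk] -> 13 lines: mzbyg xii mhpwl eql cnd cbwa eliw wtn cujcx zib jnc yljxk hlo
Hunk 2: at line 6 remove [wtn,cujcx,zib] add [ovwg,qfeyc,pzm] -> 13 lines: mzbyg xii mhpwl eql cnd cbwa eliw ovwg qfeyc pzm jnc yljxk hlo
Hunk 3: at line 1 remove [xii,mhpwl,eql] add [wyc] -> 11 lines: mzbyg wyc cnd cbwa eliw ovwg qfeyc pzm jnc yljxk hlo
Hunk 4: at line 1 remove [wyc] add [ejddx] -> 11 lines: mzbyg ejddx cnd cbwa eliw ovwg qfeyc pzm jnc yljxk hlo
Final line count: 11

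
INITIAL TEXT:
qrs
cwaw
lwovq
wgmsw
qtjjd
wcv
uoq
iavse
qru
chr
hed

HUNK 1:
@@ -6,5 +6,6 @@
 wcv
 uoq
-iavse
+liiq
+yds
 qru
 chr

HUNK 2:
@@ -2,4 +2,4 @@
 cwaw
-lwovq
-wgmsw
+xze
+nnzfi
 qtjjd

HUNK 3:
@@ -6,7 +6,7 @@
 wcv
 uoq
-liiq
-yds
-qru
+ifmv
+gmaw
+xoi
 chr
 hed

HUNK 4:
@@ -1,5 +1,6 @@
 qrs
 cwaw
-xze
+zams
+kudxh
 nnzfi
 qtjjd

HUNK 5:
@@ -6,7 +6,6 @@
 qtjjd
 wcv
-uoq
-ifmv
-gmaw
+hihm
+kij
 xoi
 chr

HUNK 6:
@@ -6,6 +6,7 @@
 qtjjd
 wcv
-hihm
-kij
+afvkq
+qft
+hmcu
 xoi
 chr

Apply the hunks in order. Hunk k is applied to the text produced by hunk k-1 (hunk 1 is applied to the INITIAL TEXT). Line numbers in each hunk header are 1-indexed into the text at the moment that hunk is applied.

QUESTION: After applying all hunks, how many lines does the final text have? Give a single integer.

Hunk 1: at line 6 remove [iavse] add [liiq,yds] -> 12 lines: qrs cwaw lwovq wgmsw qtjjd wcv uoq liiq yds qru chr hed
Hunk 2: at line 2 remove [lwovq,wgmsw] add [xze,nnzfi] -> 12 lines: qrs cwaw xze nnzfi qtjjd wcv uoq liiq yds qru chr hed
Hunk 3: at line 6 remove [liiq,yds,qru] add [ifmv,gmaw,xoi] -> 12 lines: qrs cwaw xze nnzfi qtjjd wcv uoq ifmv gmaw xoi chr hed
Hunk 4: at line 1 remove [xze] add [zams,kudxh] -> 13 lines: qrs cwaw zams kudxh nnzfi qtjjd wcv uoq ifmv gmaw xoi chr hed
Hunk 5: at line 6 remove [uoq,ifmv,gmaw] add [hihm,kij] -> 12 lines: qrs cwaw zams kudxh nnzfi qtjjd wcv hihm kij xoi chr hed
Hunk 6: at line 6 remove [hihm,kij] add [afvkq,qft,hmcu] -> 13 lines: qrs cwaw zams kudxh nnzfi qtjjd wcv afvkq qft hmcu xoi chr hed
Final line count: 13

Answer: 13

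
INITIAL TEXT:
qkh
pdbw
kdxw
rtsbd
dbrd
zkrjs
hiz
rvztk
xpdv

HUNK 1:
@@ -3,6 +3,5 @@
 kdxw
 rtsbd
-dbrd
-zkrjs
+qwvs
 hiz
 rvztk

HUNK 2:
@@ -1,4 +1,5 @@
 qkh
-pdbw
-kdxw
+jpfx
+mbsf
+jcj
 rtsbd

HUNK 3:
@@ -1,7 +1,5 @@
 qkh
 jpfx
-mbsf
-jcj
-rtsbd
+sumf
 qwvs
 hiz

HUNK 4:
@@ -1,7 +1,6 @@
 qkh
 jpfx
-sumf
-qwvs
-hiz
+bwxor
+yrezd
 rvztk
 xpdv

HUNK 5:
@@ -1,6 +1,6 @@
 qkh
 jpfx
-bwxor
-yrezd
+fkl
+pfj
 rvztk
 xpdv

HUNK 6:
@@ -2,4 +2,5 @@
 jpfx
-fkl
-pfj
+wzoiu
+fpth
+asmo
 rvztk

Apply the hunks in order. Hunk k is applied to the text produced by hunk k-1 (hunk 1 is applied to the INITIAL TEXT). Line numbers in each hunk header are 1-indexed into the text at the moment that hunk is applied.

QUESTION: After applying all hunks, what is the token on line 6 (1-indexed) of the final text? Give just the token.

Hunk 1: at line 3 remove [dbrd,zkrjs] add [qwvs] -> 8 lines: qkh pdbw kdxw rtsbd qwvs hiz rvztk xpdv
Hunk 2: at line 1 remove [pdbw,kdxw] add [jpfx,mbsf,jcj] -> 9 lines: qkh jpfx mbsf jcj rtsbd qwvs hiz rvztk xpdv
Hunk 3: at line 1 remove [mbsf,jcj,rtsbd] add [sumf] -> 7 lines: qkh jpfx sumf qwvs hiz rvztk xpdv
Hunk 4: at line 1 remove [sumf,qwvs,hiz] add [bwxor,yrezd] -> 6 lines: qkh jpfx bwxor yrezd rvztk xpdv
Hunk 5: at line 1 remove [bwxor,yrezd] add [fkl,pfj] -> 6 lines: qkh jpfx fkl pfj rvztk xpdv
Hunk 6: at line 2 remove [fkl,pfj] add [wzoiu,fpth,asmo] -> 7 lines: qkh jpfx wzoiu fpth asmo rvztk xpdv
Final line 6: rvztk

Answer: rvztk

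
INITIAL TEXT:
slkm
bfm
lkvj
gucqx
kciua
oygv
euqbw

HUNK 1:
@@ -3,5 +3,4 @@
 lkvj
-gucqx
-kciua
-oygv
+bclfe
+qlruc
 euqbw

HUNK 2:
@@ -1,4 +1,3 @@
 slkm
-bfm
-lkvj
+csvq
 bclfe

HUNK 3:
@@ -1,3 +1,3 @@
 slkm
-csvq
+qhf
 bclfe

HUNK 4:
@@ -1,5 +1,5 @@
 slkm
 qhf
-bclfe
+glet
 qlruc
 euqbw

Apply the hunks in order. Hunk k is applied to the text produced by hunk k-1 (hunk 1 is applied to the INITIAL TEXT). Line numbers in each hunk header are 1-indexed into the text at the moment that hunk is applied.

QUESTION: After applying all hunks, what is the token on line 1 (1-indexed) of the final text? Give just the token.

Hunk 1: at line 3 remove [gucqx,kciua,oygv] add [bclfe,qlruc] -> 6 lines: slkm bfm lkvj bclfe qlruc euqbw
Hunk 2: at line 1 remove [bfm,lkvj] add [csvq] -> 5 lines: slkm csvq bclfe qlruc euqbw
Hunk 3: at line 1 remove [csvq] add [qhf] -> 5 lines: slkm qhf bclfe qlruc euqbw
Hunk 4: at line 1 remove [bclfe] add [glet] -> 5 lines: slkm qhf glet qlruc euqbw
Final line 1: slkm

Answer: slkm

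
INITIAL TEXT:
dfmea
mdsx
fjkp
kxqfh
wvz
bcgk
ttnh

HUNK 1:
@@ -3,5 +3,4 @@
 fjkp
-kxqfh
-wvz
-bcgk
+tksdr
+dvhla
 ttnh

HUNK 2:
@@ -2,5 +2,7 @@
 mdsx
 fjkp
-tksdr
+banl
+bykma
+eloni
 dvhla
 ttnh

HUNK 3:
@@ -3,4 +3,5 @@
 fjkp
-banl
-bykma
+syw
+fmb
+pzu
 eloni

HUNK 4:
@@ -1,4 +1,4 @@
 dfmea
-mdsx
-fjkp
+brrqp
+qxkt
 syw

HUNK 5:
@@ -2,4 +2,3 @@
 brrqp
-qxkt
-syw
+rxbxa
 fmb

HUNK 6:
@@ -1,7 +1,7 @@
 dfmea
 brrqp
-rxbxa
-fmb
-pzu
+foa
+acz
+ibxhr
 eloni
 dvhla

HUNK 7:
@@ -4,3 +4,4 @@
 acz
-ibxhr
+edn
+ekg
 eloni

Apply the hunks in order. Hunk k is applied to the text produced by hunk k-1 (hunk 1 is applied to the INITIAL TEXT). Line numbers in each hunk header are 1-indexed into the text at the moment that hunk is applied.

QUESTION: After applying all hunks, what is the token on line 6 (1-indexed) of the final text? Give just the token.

Answer: ekg

Derivation:
Hunk 1: at line 3 remove [kxqfh,wvz,bcgk] add [tksdr,dvhla] -> 6 lines: dfmea mdsx fjkp tksdr dvhla ttnh
Hunk 2: at line 2 remove [tksdr] add [banl,bykma,eloni] -> 8 lines: dfmea mdsx fjkp banl bykma eloni dvhla ttnh
Hunk 3: at line 3 remove [banl,bykma] add [syw,fmb,pzu] -> 9 lines: dfmea mdsx fjkp syw fmb pzu eloni dvhla ttnh
Hunk 4: at line 1 remove [mdsx,fjkp] add [brrqp,qxkt] -> 9 lines: dfmea brrqp qxkt syw fmb pzu eloni dvhla ttnh
Hunk 5: at line 2 remove [qxkt,syw] add [rxbxa] -> 8 lines: dfmea brrqp rxbxa fmb pzu eloni dvhla ttnh
Hunk 6: at line 1 remove [rxbxa,fmb,pzu] add [foa,acz,ibxhr] -> 8 lines: dfmea brrqp foa acz ibxhr eloni dvhla ttnh
Hunk 7: at line 4 remove [ibxhr] add [edn,ekg] -> 9 lines: dfmea brrqp foa acz edn ekg eloni dvhla ttnh
Final line 6: ekg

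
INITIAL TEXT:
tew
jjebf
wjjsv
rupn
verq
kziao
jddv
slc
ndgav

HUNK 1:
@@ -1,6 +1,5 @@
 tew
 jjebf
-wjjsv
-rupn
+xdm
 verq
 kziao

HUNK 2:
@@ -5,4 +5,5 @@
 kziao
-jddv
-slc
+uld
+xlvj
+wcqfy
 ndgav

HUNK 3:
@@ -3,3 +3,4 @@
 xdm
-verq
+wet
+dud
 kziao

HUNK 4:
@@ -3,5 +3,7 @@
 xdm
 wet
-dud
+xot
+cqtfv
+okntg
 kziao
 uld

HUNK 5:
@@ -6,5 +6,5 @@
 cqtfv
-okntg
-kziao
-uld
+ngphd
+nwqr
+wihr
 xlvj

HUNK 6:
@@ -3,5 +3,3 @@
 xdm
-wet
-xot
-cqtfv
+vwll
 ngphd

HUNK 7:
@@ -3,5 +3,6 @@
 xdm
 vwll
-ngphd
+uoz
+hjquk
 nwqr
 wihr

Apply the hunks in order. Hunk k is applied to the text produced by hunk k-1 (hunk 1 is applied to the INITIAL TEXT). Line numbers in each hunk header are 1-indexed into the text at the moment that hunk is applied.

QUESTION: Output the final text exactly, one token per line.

Answer: tew
jjebf
xdm
vwll
uoz
hjquk
nwqr
wihr
xlvj
wcqfy
ndgav

Derivation:
Hunk 1: at line 1 remove [wjjsv,rupn] add [xdm] -> 8 lines: tew jjebf xdm verq kziao jddv slc ndgav
Hunk 2: at line 5 remove [jddv,slc] add [uld,xlvj,wcqfy] -> 9 lines: tew jjebf xdm verq kziao uld xlvj wcqfy ndgav
Hunk 3: at line 3 remove [verq] add [wet,dud] -> 10 lines: tew jjebf xdm wet dud kziao uld xlvj wcqfy ndgav
Hunk 4: at line 3 remove [dud] add [xot,cqtfv,okntg] -> 12 lines: tew jjebf xdm wet xot cqtfv okntg kziao uld xlvj wcqfy ndgav
Hunk 5: at line 6 remove [okntg,kziao,uld] add [ngphd,nwqr,wihr] -> 12 lines: tew jjebf xdm wet xot cqtfv ngphd nwqr wihr xlvj wcqfy ndgav
Hunk 6: at line 3 remove [wet,xot,cqtfv] add [vwll] -> 10 lines: tew jjebf xdm vwll ngphd nwqr wihr xlvj wcqfy ndgav
Hunk 7: at line 3 remove [ngphd] add [uoz,hjquk] -> 11 lines: tew jjebf xdm vwll uoz hjquk nwqr wihr xlvj wcqfy ndgav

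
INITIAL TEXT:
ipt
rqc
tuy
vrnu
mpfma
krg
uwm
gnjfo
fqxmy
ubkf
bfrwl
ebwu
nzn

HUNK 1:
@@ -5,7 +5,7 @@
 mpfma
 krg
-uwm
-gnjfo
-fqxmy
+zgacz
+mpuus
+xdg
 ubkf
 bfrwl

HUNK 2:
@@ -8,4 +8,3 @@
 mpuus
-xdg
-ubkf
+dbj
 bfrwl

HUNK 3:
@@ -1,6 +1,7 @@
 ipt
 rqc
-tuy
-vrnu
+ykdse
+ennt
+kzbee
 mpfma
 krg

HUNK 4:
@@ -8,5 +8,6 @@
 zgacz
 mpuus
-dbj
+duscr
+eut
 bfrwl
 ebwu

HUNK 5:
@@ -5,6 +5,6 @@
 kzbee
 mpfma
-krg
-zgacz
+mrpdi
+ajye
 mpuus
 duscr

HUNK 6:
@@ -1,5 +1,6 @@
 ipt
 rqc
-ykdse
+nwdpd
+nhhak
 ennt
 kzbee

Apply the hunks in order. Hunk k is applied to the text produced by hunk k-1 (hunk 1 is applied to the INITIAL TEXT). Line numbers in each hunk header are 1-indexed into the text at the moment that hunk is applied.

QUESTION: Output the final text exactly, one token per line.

Answer: ipt
rqc
nwdpd
nhhak
ennt
kzbee
mpfma
mrpdi
ajye
mpuus
duscr
eut
bfrwl
ebwu
nzn

Derivation:
Hunk 1: at line 5 remove [uwm,gnjfo,fqxmy] add [zgacz,mpuus,xdg] -> 13 lines: ipt rqc tuy vrnu mpfma krg zgacz mpuus xdg ubkf bfrwl ebwu nzn
Hunk 2: at line 8 remove [xdg,ubkf] add [dbj] -> 12 lines: ipt rqc tuy vrnu mpfma krg zgacz mpuus dbj bfrwl ebwu nzn
Hunk 3: at line 1 remove [tuy,vrnu] add [ykdse,ennt,kzbee] -> 13 lines: ipt rqc ykdse ennt kzbee mpfma krg zgacz mpuus dbj bfrwl ebwu nzn
Hunk 4: at line 8 remove [dbj] add [duscr,eut] -> 14 lines: ipt rqc ykdse ennt kzbee mpfma krg zgacz mpuus duscr eut bfrwl ebwu nzn
Hunk 5: at line 5 remove [krg,zgacz] add [mrpdi,ajye] -> 14 lines: ipt rqc ykdse ennt kzbee mpfma mrpdi ajye mpuus duscr eut bfrwl ebwu nzn
Hunk 6: at line 1 remove [ykdse] add [nwdpd,nhhak] -> 15 lines: ipt rqc nwdpd nhhak ennt kzbee mpfma mrpdi ajye mpuus duscr eut bfrwl ebwu nzn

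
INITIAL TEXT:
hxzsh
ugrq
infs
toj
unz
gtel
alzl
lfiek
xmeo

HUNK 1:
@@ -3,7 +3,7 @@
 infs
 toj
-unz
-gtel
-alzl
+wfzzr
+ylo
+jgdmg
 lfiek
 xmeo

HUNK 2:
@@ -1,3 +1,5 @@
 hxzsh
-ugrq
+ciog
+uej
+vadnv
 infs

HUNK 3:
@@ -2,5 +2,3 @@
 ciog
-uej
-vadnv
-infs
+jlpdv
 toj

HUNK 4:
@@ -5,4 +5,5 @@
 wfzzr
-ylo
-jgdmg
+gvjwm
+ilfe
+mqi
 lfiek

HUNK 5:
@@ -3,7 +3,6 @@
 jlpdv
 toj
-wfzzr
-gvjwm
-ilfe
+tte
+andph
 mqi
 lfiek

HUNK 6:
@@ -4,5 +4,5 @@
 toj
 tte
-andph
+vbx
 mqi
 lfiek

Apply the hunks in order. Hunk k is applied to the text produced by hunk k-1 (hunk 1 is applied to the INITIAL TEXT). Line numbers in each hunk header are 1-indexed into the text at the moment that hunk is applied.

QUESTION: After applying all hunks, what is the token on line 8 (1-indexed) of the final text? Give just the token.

Answer: lfiek

Derivation:
Hunk 1: at line 3 remove [unz,gtel,alzl] add [wfzzr,ylo,jgdmg] -> 9 lines: hxzsh ugrq infs toj wfzzr ylo jgdmg lfiek xmeo
Hunk 2: at line 1 remove [ugrq] add [ciog,uej,vadnv] -> 11 lines: hxzsh ciog uej vadnv infs toj wfzzr ylo jgdmg lfiek xmeo
Hunk 3: at line 2 remove [uej,vadnv,infs] add [jlpdv] -> 9 lines: hxzsh ciog jlpdv toj wfzzr ylo jgdmg lfiek xmeo
Hunk 4: at line 5 remove [ylo,jgdmg] add [gvjwm,ilfe,mqi] -> 10 lines: hxzsh ciog jlpdv toj wfzzr gvjwm ilfe mqi lfiek xmeo
Hunk 5: at line 3 remove [wfzzr,gvjwm,ilfe] add [tte,andph] -> 9 lines: hxzsh ciog jlpdv toj tte andph mqi lfiek xmeo
Hunk 6: at line 4 remove [andph] add [vbx] -> 9 lines: hxzsh ciog jlpdv toj tte vbx mqi lfiek xmeo
Final line 8: lfiek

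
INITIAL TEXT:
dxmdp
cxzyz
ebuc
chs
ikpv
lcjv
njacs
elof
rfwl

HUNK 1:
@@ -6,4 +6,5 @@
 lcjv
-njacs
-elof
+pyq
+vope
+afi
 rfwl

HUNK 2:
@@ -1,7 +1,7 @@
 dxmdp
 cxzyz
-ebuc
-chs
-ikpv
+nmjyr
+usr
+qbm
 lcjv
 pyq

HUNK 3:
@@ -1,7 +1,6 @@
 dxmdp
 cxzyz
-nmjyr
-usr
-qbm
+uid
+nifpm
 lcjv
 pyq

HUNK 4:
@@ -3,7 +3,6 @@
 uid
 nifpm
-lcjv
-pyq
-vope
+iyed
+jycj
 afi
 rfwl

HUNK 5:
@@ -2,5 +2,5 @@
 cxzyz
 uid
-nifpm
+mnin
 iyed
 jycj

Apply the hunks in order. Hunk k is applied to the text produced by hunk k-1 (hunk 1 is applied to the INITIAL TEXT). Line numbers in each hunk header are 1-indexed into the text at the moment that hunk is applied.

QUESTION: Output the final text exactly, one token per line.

Answer: dxmdp
cxzyz
uid
mnin
iyed
jycj
afi
rfwl

Derivation:
Hunk 1: at line 6 remove [njacs,elof] add [pyq,vope,afi] -> 10 lines: dxmdp cxzyz ebuc chs ikpv lcjv pyq vope afi rfwl
Hunk 2: at line 1 remove [ebuc,chs,ikpv] add [nmjyr,usr,qbm] -> 10 lines: dxmdp cxzyz nmjyr usr qbm lcjv pyq vope afi rfwl
Hunk 3: at line 1 remove [nmjyr,usr,qbm] add [uid,nifpm] -> 9 lines: dxmdp cxzyz uid nifpm lcjv pyq vope afi rfwl
Hunk 4: at line 3 remove [lcjv,pyq,vope] add [iyed,jycj] -> 8 lines: dxmdp cxzyz uid nifpm iyed jycj afi rfwl
Hunk 5: at line 2 remove [nifpm] add [mnin] -> 8 lines: dxmdp cxzyz uid mnin iyed jycj afi rfwl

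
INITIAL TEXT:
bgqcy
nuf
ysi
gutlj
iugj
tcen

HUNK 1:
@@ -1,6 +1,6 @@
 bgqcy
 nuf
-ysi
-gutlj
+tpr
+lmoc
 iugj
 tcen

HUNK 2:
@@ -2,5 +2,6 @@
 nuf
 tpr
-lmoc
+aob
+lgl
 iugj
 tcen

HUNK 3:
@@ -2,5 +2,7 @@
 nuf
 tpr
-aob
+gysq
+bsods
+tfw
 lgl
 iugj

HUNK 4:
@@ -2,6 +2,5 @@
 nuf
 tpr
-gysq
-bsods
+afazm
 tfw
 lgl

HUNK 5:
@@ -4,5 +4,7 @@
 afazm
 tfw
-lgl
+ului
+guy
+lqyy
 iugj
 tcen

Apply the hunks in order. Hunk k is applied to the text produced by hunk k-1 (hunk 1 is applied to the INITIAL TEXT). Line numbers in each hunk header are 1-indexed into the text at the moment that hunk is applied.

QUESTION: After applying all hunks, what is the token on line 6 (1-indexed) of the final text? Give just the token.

Hunk 1: at line 1 remove [ysi,gutlj] add [tpr,lmoc] -> 6 lines: bgqcy nuf tpr lmoc iugj tcen
Hunk 2: at line 2 remove [lmoc] add [aob,lgl] -> 7 lines: bgqcy nuf tpr aob lgl iugj tcen
Hunk 3: at line 2 remove [aob] add [gysq,bsods,tfw] -> 9 lines: bgqcy nuf tpr gysq bsods tfw lgl iugj tcen
Hunk 4: at line 2 remove [gysq,bsods] add [afazm] -> 8 lines: bgqcy nuf tpr afazm tfw lgl iugj tcen
Hunk 5: at line 4 remove [lgl] add [ului,guy,lqyy] -> 10 lines: bgqcy nuf tpr afazm tfw ului guy lqyy iugj tcen
Final line 6: ului

Answer: ului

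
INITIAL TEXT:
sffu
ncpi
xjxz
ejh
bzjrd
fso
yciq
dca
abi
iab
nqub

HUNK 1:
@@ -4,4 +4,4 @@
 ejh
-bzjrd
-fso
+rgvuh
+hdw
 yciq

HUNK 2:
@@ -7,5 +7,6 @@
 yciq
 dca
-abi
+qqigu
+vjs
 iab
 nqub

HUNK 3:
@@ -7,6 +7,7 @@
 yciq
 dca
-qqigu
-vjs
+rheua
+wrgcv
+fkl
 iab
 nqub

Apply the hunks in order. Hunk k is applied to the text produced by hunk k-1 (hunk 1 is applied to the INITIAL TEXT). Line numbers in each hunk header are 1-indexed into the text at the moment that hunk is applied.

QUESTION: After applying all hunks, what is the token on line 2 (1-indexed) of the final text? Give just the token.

Answer: ncpi

Derivation:
Hunk 1: at line 4 remove [bzjrd,fso] add [rgvuh,hdw] -> 11 lines: sffu ncpi xjxz ejh rgvuh hdw yciq dca abi iab nqub
Hunk 2: at line 7 remove [abi] add [qqigu,vjs] -> 12 lines: sffu ncpi xjxz ejh rgvuh hdw yciq dca qqigu vjs iab nqub
Hunk 3: at line 7 remove [qqigu,vjs] add [rheua,wrgcv,fkl] -> 13 lines: sffu ncpi xjxz ejh rgvuh hdw yciq dca rheua wrgcv fkl iab nqub
Final line 2: ncpi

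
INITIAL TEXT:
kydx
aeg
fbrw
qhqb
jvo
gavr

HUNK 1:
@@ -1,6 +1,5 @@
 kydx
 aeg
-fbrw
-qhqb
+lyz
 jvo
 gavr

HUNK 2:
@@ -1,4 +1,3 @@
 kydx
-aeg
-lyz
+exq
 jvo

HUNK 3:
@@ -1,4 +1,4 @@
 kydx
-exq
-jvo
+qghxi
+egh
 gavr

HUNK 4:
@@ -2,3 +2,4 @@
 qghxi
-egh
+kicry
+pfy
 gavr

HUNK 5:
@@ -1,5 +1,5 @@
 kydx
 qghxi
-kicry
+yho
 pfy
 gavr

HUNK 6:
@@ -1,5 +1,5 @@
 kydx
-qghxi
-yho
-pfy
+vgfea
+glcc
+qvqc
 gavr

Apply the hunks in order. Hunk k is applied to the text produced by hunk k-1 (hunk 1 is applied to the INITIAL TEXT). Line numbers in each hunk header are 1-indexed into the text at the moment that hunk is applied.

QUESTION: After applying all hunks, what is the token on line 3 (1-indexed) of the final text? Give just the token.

Hunk 1: at line 1 remove [fbrw,qhqb] add [lyz] -> 5 lines: kydx aeg lyz jvo gavr
Hunk 2: at line 1 remove [aeg,lyz] add [exq] -> 4 lines: kydx exq jvo gavr
Hunk 3: at line 1 remove [exq,jvo] add [qghxi,egh] -> 4 lines: kydx qghxi egh gavr
Hunk 4: at line 2 remove [egh] add [kicry,pfy] -> 5 lines: kydx qghxi kicry pfy gavr
Hunk 5: at line 1 remove [kicry] add [yho] -> 5 lines: kydx qghxi yho pfy gavr
Hunk 6: at line 1 remove [qghxi,yho,pfy] add [vgfea,glcc,qvqc] -> 5 lines: kydx vgfea glcc qvqc gavr
Final line 3: glcc

Answer: glcc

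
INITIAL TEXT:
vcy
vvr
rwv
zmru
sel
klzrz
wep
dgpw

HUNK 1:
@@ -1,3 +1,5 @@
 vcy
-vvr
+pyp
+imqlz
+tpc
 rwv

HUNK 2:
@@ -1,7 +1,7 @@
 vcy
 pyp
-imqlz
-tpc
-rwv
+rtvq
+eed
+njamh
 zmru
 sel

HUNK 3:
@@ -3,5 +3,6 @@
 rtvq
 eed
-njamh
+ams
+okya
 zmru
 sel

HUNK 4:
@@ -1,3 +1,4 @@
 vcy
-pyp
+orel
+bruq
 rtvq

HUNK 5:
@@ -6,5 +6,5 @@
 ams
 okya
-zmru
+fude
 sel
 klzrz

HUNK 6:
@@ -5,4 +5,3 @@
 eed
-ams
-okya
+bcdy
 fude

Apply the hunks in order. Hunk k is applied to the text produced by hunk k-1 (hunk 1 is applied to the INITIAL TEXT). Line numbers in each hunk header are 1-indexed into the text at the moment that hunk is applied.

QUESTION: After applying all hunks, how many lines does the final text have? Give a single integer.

Hunk 1: at line 1 remove [vvr] add [pyp,imqlz,tpc] -> 10 lines: vcy pyp imqlz tpc rwv zmru sel klzrz wep dgpw
Hunk 2: at line 1 remove [imqlz,tpc,rwv] add [rtvq,eed,njamh] -> 10 lines: vcy pyp rtvq eed njamh zmru sel klzrz wep dgpw
Hunk 3: at line 3 remove [njamh] add [ams,okya] -> 11 lines: vcy pyp rtvq eed ams okya zmru sel klzrz wep dgpw
Hunk 4: at line 1 remove [pyp] add [orel,bruq] -> 12 lines: vcy orel bruq rtvq eed ams okya zmru sel klzrz wep dgpw
Hunk 5: at line 6 remove [zmru] add [fude] -> 12 lines: vcy orel bruq rtvq eed ams okya fude sel klzrz wep dgpw
Hunk 6: at line 5 remove [ams,okya] add [bcdy] -> 11 lines: vcy orel bruq rtvq eed bcdy fude sel klzrz wep dgpw
Final line count: 11

Answer: 11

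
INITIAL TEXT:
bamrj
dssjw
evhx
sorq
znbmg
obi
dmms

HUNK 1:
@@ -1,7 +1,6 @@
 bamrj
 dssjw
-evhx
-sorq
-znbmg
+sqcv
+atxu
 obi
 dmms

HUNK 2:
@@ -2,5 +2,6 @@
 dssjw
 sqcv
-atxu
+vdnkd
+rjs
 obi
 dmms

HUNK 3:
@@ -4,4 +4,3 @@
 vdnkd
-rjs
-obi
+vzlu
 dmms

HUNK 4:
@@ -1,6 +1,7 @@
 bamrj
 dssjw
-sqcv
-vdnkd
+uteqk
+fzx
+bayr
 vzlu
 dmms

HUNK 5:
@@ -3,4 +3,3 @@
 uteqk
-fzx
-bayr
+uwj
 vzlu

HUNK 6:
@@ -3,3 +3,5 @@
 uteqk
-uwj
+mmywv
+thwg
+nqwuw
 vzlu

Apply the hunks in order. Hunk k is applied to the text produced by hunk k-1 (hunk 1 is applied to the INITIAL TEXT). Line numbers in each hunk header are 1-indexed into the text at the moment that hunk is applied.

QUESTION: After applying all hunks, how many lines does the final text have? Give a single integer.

Answer: 8

Derivation:
Hunk 1: at line 1 remove [evhx,sorq,znbmg] add [sqcv,atxu] -> 6 lines: bamrj dssjw sqcv atxu obi dmms
Hunk 2: at line 2 remove [atxu] add [vdnkd,rjs] -> 7 lines: bamrj dssjw sqcv vdnkd rjs obi dmms
Hunk 3: at line 4 remove [rjs,obi] add [vzlu] -> 6 lines: bamrj dssjw sqcv vdnkd vzlu dmms
Hunk 4: at line 1 remove [sqcv,vdnkd] add [uteqk,fzx,bayr] -> 7 lines: bamrj dssjw uteqk fzx bayr vzlu dmms
Hunk 5: at line 3 remove [fzx,bayr] add [uwj] -> 6 lines: bamrj dssjw uteqk uwj vzlu dmms
Hunk 6: at line 3 remove [uwj] add [mmywv,thwg,nqwuw] -> 8 lines: bamrj dssjw uteqk mmywv thwg nqwuw vzlu dmms
Final line count: 8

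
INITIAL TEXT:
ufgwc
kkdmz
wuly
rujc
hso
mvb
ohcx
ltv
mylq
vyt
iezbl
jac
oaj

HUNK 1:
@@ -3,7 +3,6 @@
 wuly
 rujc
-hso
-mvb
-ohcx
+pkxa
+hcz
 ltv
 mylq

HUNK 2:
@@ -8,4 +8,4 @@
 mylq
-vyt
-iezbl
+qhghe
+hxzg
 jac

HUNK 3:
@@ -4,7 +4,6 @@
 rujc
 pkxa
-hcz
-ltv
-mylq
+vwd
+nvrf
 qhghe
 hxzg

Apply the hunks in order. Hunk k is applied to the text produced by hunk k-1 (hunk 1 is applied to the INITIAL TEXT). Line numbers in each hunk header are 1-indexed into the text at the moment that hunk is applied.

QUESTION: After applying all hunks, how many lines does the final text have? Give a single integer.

Hunk 1: at line 3 remove [hso,mvb,ohcx] add [pkxa,hcz] -> 12 lines: ufgwc kkdmz wuly rujc pkxa hcz ltv mylq vyt iezbl jac oaj
Hunk 2: at line 8 remove [vyt,iezbl] add [qhghe,hxzg] -> 12 lines: ufgwc kkdmz wuly rujc pkxa hcz ltv mylq qhghe hxzg jac oaj
Hunk 3: at line 4 remove [hcz,ltv,mylq] add [vwd,nvrf] -> 11 lines: ufgwc kkdmz wuly rujc pkxa vwd nvrf qhghe hxzg jac oaj
Final line count: 11

Answer: 11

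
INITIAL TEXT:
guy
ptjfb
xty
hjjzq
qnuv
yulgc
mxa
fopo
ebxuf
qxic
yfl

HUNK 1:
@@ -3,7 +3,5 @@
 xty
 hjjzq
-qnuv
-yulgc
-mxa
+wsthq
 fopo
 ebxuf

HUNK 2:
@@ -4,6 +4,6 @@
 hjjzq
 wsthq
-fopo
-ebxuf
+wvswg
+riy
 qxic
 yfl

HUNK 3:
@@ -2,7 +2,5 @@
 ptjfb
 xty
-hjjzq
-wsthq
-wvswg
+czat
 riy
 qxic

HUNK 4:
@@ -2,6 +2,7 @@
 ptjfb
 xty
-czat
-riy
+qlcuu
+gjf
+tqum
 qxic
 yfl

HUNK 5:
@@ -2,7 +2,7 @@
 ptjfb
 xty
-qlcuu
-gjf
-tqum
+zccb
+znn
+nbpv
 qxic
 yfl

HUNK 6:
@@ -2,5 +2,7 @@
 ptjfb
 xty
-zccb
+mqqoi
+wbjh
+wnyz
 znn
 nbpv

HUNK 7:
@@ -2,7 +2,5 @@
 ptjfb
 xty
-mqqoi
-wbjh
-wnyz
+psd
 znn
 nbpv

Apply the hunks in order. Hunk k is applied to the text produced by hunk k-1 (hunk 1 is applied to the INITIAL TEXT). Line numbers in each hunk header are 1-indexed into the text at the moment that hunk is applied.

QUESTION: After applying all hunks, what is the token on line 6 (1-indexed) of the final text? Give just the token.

Hunk 1: at line 3 remove [qnuv,yulgc,mxa] add [wsthq] -> 9 lines: guy ptjfb xty hjjzq wsthq fopo ebxuf qxic yfl
Hunk 2: at line 4 remove [fopo,ebxuf] add [wvswg,riy] -> 9 lines: guy ptjfb xty hjjzq wsthq wvswg riy qxic yfl
Hunk 3: at line 2 remove [hjjzq,wsthq,wvswg] add [czat] -> 7 lines: guy ptjfb xty czat riy qxic yfl
Hunk 4: at line 2 remove [czat,riy] add [qlcuu,gjf,tqum] -> 8 lines: guy ptjfb xty qlcuu gjf tqum qxic yfl
Hunk 5: at line 2 remove [qlcuu,gjf,tqum] add [zccb,znn,nbpv] -> 8 lines: guy ptjfb xty zccb znn nbpv qxic yfl
Hunk 6: at line 2 remove [zccb] add [mqqoi,wbjh,wnyz] -> 10 lines: guy ptjfb xty mqqoi wbjh wnyz znn nbpv qxic yfl
Hunk 7: at line 2 remove [mqqoi,wbjh,wnyz] add [psd] -> 8 lines: guy ptjfb xty psd znn nbpv qxic yfl
Final line 6: nbpv

Answer: nbpv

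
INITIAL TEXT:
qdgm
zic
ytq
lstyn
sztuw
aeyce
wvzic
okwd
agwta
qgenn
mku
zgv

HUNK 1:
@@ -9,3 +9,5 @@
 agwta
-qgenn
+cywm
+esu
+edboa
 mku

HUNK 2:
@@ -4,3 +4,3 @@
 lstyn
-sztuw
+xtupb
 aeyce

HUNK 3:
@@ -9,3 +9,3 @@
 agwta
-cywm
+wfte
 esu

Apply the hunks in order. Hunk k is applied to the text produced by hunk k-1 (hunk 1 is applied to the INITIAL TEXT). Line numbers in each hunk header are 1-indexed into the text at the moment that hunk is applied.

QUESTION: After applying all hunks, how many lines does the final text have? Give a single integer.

Answer: 14

Derivation:
Hunk 1: at line 9 remove [qgenn] add [cywm,esu,edboa] -> 14 lines: qdgm zic ytq lstyn sztuw aeyce wvzic okwd agwta cywm esu edboa mku zgv
Hunk 2: at line 4 remove [sztuw] add [xtupb] -> 14 lines: qdgm zic ytq lstyn xtupb aeyce wvzic okwd agwta cywm esu edboa mku zgv
Hunk 3: at line 9 remove [cywm] add [wfte] -> 14 lines: qdgm zic ytq lstyn xtupb aeyce wvzic okwd agwta wfte esu edboa mku zgv
Final line count: 14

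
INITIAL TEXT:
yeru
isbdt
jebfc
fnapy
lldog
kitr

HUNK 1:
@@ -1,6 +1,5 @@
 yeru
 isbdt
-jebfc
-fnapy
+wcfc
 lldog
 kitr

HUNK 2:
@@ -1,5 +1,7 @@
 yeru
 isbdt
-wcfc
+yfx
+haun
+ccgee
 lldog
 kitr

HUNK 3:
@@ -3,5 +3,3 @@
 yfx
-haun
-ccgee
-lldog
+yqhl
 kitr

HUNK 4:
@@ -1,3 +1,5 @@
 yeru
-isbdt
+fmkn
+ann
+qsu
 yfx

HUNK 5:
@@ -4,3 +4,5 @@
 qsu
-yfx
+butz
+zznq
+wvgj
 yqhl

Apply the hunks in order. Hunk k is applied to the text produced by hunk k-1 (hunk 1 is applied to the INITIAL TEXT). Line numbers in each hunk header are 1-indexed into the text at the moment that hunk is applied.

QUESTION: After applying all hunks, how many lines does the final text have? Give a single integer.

Answer: 9

Derivation:
Hunk 1: at line 1 remove [jebfc,fnapy] add [wcfc] -> 5 lines: yeru isbdt wcfc lldog kitr
Hunk 2: at line 1 remove [wcfc] add [yfx,haun,ccgee] -> 7 lines: yeru isbdt yfx haun ccgee lldog kitr
Hunk 3: at line 3 remove [haun,ccgee,lldog] add [yqhl] -> 5 lines: yeru isbdt yfx yqhl kitr
Hunk 4: at line 1 remove [isbdt] add [fmkn,ann,qsu] -> 7 lines: yeru fmkn ann qsu yfx yqhl kitr
Hunk 5: at line 4 remove [yfx] add [butz,zznq,wvgj] -> 9 lines: yeru fmkn ann qsu butz zznq wvgj yqhl kitr
Final line count: 9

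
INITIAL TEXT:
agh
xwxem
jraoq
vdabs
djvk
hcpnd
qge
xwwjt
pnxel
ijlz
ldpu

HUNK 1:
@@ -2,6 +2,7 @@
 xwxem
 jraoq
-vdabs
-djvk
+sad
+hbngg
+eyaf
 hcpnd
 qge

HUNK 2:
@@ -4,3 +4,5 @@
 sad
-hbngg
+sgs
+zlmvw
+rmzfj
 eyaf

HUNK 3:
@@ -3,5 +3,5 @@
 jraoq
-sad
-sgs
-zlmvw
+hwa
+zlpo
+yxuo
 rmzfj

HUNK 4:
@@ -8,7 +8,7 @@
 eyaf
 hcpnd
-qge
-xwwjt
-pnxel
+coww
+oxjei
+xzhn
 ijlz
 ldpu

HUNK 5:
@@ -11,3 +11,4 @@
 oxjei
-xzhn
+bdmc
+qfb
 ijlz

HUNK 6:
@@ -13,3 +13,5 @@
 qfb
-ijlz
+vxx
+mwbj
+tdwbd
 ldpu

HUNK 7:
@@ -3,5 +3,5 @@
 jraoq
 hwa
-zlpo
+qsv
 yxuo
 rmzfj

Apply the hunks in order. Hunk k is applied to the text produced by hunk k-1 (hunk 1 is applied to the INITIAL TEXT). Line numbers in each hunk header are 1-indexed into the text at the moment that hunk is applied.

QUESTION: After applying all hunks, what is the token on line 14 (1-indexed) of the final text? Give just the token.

Hunk 1: at line 2 remove [vdabs,djvk] add [sad,hbngg,eyaf] -> 12 lines: agh xwxem jraoq sad hbngg eyaf hcpnd qge xwwjt pnxel ijlz ldpu
Hunk 2: at line 4 remove [hbngg] add [sgs,zlmvw,rmzfj] -> 14 lines: agh xwxem jraoq sad sgs zlmvw rmzfj eyaf hcpnd qge xwwjt pnxel ijlz ldpu
Hunk 3: at line 3 remove [sad,sgs,zlmvw] add [hwa,zlpo,yxuo] -> 14 lines: agh xwxem jraoq hwa zlpo yxuo rmzfj eyaf hcpnd qge xwwjt pnxel ijlz ldpu
Hunk 4: at line 8 remove [qge,xwwjt,pnxel] add [coww,oxjei,xzhn] -> 14 lines: agh xwxem jraoq hwa zlpo yxuo rmzfj eyaf hcpnd coww oxjei xzhn ijlz ldpu
Hunk 5: at line 11 remove [xzhn] add [bdmc,qfb] -> 15 lines: agh xwxem jraoq hwa zlpo yxuo rmzfj eyaf hcpnd coww oxjei bdmc qfb ijlz ldpu
Hunk 6: at line 13 remove [ijlz] add [vxx,mwbj,tdwbd] -> 17 lines: agh xwxem jraoq hwa zlpo yxuo rmzfj eyaf hcpnd coww oxjei bdmc qfb vxx mwbj tdwbd ldpu
Hunk 7: at line 3 remove [zlpo] add [qsv] -> 17 lines: agh xwxem jraoq hwa qsv yxuo rmzfj eyaf hcpnd coww oxjei bdmc qfb vxx mwbj tdwbd ldpu
Final line 14: vxx

Answer: vxx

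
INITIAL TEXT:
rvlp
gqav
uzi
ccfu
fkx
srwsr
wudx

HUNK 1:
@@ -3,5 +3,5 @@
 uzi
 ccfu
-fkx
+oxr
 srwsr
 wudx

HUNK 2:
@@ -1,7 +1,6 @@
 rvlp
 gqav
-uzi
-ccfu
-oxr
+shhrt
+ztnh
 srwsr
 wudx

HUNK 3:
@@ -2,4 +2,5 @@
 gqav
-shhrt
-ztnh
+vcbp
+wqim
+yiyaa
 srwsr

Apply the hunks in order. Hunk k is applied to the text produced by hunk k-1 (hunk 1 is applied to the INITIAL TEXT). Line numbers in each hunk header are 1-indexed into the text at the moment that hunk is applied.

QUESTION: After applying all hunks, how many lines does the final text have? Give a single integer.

Hunk 1: at line 3 remove [fkx] add [oxr] -> 7 lines: rvlp gqav uzi ccfu oxr srwsr wudx
Hunk 2: at line 1 remove [uzi,ccfu,oxr] add [shhrt,ztnh] -> 6 lines: rvlp gqav shhrt ztnh srwsr wudx
Hunk 3: at line 2 remove [shhrt,ztnh] add [vcbp,wqim,yiyaa] -> 7 lines: rvlp gqav vcbp wqim yiyaa srwsr wudx
Final line count: 7

Answer: 7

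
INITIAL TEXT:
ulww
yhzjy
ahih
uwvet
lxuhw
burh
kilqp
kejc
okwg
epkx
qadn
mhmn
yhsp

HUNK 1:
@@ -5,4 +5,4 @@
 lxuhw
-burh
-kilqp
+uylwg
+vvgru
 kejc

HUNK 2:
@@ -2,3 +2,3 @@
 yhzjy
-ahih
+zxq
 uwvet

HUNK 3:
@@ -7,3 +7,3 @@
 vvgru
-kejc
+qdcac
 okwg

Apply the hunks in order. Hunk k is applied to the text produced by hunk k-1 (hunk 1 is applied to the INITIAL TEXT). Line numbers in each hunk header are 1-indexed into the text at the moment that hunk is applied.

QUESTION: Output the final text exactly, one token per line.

Answer: ulww
yhzjy
zxq
uwvet
lxuhw
uylwg
vvgru
qdcac
okwg
epkx
qadn
mhmn
yhsp

Derivation:
Hunk 1: at line 5 remove [burh,kilqp] add [uylwg,vvgru] -> 13 lines: ulww yhzjy ahih uwvet lxuhw uylwg vvgru kejc okwg epkx qadn mhmn yhsp
Hunk 2: at line 2 remove [ahih] add [zxq] -> 13 lines: ulww yhzjy zxq uwvet lxuhw uylwg vvgru kejc okwg epkx qadn mhmn yhsp
Hunk 3: at line 7 remove [kejc] add [qdcac] -> 13 lines: ulww yhzjy zxq uwvet lxuhw uylwg vvgru qdcac okwg epkx qadn mhmn yhsp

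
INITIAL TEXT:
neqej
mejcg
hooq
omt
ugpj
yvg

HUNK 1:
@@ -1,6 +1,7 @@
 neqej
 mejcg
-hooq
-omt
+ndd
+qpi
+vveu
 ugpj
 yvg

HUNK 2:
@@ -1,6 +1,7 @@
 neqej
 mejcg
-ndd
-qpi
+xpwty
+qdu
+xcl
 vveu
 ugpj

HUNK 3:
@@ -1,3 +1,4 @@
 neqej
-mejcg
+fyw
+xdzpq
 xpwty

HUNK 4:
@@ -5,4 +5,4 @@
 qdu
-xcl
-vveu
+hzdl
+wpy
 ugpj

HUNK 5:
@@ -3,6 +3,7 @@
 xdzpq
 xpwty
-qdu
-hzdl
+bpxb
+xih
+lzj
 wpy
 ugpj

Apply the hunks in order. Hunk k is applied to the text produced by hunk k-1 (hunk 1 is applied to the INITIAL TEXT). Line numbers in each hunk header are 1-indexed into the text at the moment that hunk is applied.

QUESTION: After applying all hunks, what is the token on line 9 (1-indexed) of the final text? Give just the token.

Hunk 1: at line 1 remove [hooq,omt] add [ndd,qpi,vveu] -> 7 lines: neqej mejcg ndd qpi vveu ugpj yvg
Hunk 2: at line 1 remove [ndd,qpi] add [xpwty,qdu,xcl] -> 8 lines: neqej mejcg xpwty qdu xcl vveu ugpj yvg
Hunk 3: at line 1 remove [mejcg] add [fyw,xdzpq] -> 9 lines: neqej fyw xdzpq xpwty qdu xcl vveu ugpj yvg
Hunk 4: at line 5 remove [xcl,vveu] add [hzdl,wpy] -> 9 lines: neqej fyw xdzpq xpwty qdu hzdl wpy ugpj yvg
Hunk 5: at line 3 remove [qdu,hzdl] add [bpxb,xih,lzj] -> 10 lines: neqej fyw xdzpq xpwty bpxb xih lzj wpy ugpj yvg
Final line 9: ugpj

Answer: ugpj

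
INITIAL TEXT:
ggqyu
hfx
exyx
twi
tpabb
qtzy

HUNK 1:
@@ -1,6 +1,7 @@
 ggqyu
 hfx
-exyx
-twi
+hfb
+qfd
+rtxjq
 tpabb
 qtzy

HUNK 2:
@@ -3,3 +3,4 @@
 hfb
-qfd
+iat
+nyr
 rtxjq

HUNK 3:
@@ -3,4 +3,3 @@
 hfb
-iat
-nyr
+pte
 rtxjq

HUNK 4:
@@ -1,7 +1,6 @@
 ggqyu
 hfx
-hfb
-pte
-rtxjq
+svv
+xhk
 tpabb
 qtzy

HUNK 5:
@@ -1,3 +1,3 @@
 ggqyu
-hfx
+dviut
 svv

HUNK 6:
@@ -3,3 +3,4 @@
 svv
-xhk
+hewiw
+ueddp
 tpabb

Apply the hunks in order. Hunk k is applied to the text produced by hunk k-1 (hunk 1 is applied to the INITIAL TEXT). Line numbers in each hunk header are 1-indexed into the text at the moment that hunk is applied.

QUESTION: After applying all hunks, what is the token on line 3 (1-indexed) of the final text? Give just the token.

Answer: svv

Derivation:
Hunk 1: at line 1 remove [exyx,twi] add [hfb,qfd,rtxjq] -> 7 lines: ggqyu hfx hfb qfd rtxjq tpabb qtzy
Hunk 2: at line 3 remove [qfd] add [iat,nyr] -> 8 lines: ggqyu hfx hfb iat nyr rtxjq tpabb qtzy
Hunk 3: at line 3 remove [iat,nyr] add [pte] -> 7 lines: ggqyu hfx hfb pte rtxjq tpabb qtzy
Hunk 4: at line 1 remove [hfb,pte,rtxjq] add [svv,xhk] -> 6 lines: ggqyu hfx svv xhk tpabb qtzy
Hunk 5: at line 1 remove [hfx] add [dviut] -> 6 lines: ggqyu dviut svv xhk tpabb qtzy
Hunk 6: at line 3 remove [xhk] add [hewiw,ueddp] -> 7 lines: ggqyu dviut svv hewiw ueddp tpabb qtzy
Final line 3: svv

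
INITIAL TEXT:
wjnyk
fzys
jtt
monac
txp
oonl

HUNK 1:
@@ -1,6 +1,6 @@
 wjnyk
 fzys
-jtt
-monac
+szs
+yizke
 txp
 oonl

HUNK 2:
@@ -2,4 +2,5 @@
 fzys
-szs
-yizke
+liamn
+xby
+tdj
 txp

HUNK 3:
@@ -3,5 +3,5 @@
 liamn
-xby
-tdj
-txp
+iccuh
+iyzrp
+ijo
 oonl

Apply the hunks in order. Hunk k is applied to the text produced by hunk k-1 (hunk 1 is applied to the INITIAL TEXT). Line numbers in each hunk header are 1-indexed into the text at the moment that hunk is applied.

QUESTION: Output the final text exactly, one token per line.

Hunk 1: at line 1 remove [jtt,monac] add [szs,yizke] -> 6 lines: wjnyk fzys szs yizke txp oonl
Hunk 2: at line 2 remove [szs,yizke] add [liamn,xby,tdj] -> 7 lines: wjnyk fzys liamn xby tdj txp oonl
Hunk 3: at line 3 remove [xby,tdj,txp] add [iccuh,iyzrp,ijo] -> 7 lines: wjnyk fzys liamn iccuh iyzrp ijo oonl

Answer: wjnyk
fzys
liamn
iccuh
iyzrp
ijo
oonl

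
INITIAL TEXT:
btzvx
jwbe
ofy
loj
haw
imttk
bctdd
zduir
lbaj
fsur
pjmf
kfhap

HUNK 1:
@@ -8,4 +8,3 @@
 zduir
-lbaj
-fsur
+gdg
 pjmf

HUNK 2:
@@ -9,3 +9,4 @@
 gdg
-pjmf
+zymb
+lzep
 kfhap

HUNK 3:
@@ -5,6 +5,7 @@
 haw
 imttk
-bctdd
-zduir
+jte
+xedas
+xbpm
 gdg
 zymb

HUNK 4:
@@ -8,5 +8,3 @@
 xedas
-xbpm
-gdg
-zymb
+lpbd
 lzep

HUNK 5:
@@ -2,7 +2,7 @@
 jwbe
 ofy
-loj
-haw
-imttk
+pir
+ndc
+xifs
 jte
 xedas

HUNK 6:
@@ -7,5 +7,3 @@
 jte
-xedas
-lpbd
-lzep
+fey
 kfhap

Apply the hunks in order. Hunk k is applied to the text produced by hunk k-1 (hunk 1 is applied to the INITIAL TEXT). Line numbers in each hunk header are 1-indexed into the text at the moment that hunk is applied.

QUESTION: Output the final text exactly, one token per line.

Answer: btzvx
jwbe
ofy
pir
ndc
xifs
jte
fey
kfhap

Derivation:
Hunk 1: at line 8 remove [lbaj,fsur] add [gdg] -> 11 lines: btzvx jwbe ofy loj haw imttk bctdd zduir gdg pjmf kfhap
Hunk 2: at line 9 remove [pjmf] add [zymb,lzep] -> 12 lines: btzvx jwbe ofy loj haw imttk bctdd zduir gdg zymb lzep kfhap
Hunk 3: at line 5 remove [bctdd,zduir] add [jte,xedas,xbpm] -> 13 lines: btzvx jwbe ofy loj haw imttk jte xedas xbpm gdg zymb lzep kfhap
Hunk 4: at line 8 remove [xbpm,gdg,zymb] add [lpbd] -> 11 lines: btzvx jwbe ofy loj haw imttk jte xedas lpbd lzep kfhap
Hunk 5: at line 2 remove [loj,haw,imttk] add [pir,ndc,xifs] -> 11 lines: btzvx jwbe ofy pir ndc xifs jte xedas lpbd lzep kfhap
Hunk 6: at line 7 remove [xedas,lpbd,lzep] add [fey] -> 9 lines: btzvx jwbe ofy pir ndc xifs jte fey kfhap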